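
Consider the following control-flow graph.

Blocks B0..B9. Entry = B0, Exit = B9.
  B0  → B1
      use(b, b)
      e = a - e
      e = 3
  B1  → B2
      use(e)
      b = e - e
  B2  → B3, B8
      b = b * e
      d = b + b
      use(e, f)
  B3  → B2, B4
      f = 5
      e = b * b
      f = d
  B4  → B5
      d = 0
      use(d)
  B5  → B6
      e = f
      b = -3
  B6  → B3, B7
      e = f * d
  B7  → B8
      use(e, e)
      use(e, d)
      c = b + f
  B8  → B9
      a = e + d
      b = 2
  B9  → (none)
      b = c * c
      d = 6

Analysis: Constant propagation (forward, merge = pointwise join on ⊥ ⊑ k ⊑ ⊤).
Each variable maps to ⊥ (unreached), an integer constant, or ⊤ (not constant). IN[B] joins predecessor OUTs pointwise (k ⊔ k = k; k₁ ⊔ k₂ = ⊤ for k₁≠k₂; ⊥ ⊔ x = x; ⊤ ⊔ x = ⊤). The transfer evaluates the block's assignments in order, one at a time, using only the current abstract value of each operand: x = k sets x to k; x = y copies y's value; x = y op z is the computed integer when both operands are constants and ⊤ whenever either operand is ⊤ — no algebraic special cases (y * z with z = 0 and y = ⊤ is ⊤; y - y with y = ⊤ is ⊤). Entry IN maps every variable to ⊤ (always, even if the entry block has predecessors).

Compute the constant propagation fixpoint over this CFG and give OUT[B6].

Answer: {a: ⊤, b: -3, c: ⊤, d: 0, e: ⊤, f: ⊤}

Trace:
Fixpoint table:
  B0: | IN=(all ⊤) | OUT={e:3; rest ⊤}
  B1: | IN={e:3; rest ⊤} | OUT={b:0, e:3; rest ⊤}
  B2: | IN=(all ⊤) | OUT=(all ⊤)
  B3: | IN=(all ⊤) | OUT=(all ⊤)
  B4: | IN=(all ⊤) | OUT={d:0; rest ⊤}
  B5: | IN={d:0; rest ⊤} | OUT={b:-3, d:0; rest ⊤}
  B6: | IN={b:-3, d:0; rest ⊤} | OUT={b:-3, d:0; rest ⊤}
  B7: | IN={b:-3, d:0; rest ⊤} | OUT={b:-3, d:0; rest ⊤}
  B8: | IN=(all ⊤) | OUT={b:2; rest ⊤}
  B9: | IN={b:2; rest ⊤} | OUT={d:6; rest ⊤}

Merge at B6: IN[B6] = OUT[B5] = {a: ⊤, b: -3, c: ⊤, d: 0, e: ⊤, f: ⊤}
Applying B6's transfer function to that IN value gives OUT[B6] (row B6 above).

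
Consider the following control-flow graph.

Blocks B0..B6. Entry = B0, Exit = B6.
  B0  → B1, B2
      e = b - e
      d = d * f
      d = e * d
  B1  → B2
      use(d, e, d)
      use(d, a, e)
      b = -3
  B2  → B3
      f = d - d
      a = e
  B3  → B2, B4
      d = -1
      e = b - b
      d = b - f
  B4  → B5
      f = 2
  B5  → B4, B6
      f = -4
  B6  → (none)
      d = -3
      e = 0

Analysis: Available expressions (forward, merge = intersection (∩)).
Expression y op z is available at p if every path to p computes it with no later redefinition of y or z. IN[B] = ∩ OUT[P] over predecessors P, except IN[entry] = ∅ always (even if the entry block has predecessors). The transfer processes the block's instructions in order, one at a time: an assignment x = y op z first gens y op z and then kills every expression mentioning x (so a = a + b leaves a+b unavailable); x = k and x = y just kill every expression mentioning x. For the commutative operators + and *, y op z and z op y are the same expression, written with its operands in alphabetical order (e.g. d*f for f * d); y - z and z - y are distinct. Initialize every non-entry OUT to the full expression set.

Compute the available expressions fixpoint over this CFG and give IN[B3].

Fixpoint table:
  B0:  IN={}  OUT={}
  B1:  IN={}  OUT={}
  B2:  IN={}  OUT={d-d}
  B3:  IN={d-d}  OUT={b-b, b-f}
  B4:  IN={b-b}  OUT={b-b}
  B5:  IN={b-b}  OUT={b-b}
  B6:  IN={b-b}  OUT={b-b}

Merge at B3: IN[B3] = OUT[B2] = {d-d}

Answer: {d-d}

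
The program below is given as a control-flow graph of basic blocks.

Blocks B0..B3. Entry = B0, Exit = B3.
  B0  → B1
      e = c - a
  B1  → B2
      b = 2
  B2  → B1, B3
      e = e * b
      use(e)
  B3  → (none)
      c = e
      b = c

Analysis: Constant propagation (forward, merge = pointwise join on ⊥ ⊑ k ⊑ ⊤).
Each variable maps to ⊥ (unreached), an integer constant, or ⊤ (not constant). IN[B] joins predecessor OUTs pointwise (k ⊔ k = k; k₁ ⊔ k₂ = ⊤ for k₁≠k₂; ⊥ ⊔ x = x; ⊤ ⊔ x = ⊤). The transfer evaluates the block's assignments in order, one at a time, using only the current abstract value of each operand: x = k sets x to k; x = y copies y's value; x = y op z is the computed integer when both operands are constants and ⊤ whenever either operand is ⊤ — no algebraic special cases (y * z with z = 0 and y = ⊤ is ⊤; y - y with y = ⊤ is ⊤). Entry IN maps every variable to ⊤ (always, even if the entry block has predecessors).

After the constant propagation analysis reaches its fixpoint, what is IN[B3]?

Per-block solution:
  B0: | IN=(all ⊤) | OUT=(all ⊤)
  B1: | IN=(all ⊤) | OUT={b:2; rest ⊤}
  B2: | IN={b:2; rest ⊤} | OUT={b:2; rest ⊤}
  B3: | IN={b:2; rest ⊤} | OUT=(all ⊤)

Merge at B3: IN[B3] = OUT[B2] = {a: ⊤, b: 2, c: ⊤, d: ⊤, e: ⊤, f: ⊤}

Answer: {a: ⊤, b: 2, c: ⊤, d: ⊤, e: ⊤, f: ⊤}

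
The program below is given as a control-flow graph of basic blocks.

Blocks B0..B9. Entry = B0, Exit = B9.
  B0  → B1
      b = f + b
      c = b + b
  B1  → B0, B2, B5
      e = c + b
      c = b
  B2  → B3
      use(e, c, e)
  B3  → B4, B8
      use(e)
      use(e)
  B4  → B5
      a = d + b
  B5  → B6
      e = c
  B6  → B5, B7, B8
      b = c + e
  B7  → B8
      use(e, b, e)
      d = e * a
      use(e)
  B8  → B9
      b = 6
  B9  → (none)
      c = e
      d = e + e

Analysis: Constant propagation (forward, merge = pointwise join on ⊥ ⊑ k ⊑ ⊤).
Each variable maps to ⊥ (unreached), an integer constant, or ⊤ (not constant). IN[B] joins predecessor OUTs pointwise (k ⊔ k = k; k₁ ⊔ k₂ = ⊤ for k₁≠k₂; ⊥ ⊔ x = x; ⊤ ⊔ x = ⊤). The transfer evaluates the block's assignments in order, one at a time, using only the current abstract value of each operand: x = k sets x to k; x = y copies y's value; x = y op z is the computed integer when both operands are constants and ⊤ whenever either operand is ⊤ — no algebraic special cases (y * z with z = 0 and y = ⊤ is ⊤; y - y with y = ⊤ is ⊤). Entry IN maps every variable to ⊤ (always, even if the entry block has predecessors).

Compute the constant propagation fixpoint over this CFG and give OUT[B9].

Converged values:
  B0:  IN=(all ⊤)  OUT=(all ⊤)
  B1:  IN=(all ⊤)  OUT=(all ⊤)
  B2:  IN=(all ⊤)  OUT=(all ⊤)
  B3:  IN=(all ⊤)  OUT=(all ⊤)
  B4:  IN=(all ⊤)  OUT=(all ⊤)
  B5:  IN=(all ⊤)  OUT=(all ⊤)
  B6:  IN=(all ⊤)  OUT=(all ⊤)
  B7:  IN=(all ⊤)  OUT=(all ⊤)
  B8:  IN=(all ⊤)  OUT={b:6; rest ⊤}
  B9:  IN={b:6; rest ⊤}  OUT={b:6; rest ⊤}

Merge at B9: IN[B9] = OUT[B8] = {a: ⊤, b: 6, c: ⊤, d: ⊤, e: ⊤, f: ⊤}
Applying B9's transfer function to that IN value gives OUT[B9] (row B9 above).

Answer: {a: ⊤, b: 6, c: ⊤, d: ⊤, e: ⊤, f: ⊤}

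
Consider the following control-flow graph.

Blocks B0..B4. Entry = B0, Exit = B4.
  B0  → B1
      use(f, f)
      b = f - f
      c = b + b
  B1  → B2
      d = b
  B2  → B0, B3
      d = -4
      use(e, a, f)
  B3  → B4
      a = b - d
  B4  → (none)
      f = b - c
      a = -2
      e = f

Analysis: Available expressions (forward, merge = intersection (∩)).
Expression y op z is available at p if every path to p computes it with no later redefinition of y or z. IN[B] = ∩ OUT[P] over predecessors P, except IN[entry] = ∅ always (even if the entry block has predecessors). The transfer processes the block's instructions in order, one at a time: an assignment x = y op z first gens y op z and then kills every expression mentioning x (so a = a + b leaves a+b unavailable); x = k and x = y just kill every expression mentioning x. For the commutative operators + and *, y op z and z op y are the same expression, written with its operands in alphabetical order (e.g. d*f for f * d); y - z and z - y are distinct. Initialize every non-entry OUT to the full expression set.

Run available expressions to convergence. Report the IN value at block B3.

Answer: {b+b, f-f}

Trace:
Converged values:
  B0:   IN={}   OUT={b+b, f-f}
  B1:   IN={b+b, f-f}   OUT={b+b, f-f}
  B2:   IN={b+b, f-f}   OUT={b+b, f-f}
  B3:   IN={b+b, f-f}   OUT={b+b, b-d, f-f}
  B4:   IN={b+b, b-d, f-f}   OUT={b+b, b-c, b-d}

Merge at B3: IN[B3] = OUT[B2] = {b+b, f-f}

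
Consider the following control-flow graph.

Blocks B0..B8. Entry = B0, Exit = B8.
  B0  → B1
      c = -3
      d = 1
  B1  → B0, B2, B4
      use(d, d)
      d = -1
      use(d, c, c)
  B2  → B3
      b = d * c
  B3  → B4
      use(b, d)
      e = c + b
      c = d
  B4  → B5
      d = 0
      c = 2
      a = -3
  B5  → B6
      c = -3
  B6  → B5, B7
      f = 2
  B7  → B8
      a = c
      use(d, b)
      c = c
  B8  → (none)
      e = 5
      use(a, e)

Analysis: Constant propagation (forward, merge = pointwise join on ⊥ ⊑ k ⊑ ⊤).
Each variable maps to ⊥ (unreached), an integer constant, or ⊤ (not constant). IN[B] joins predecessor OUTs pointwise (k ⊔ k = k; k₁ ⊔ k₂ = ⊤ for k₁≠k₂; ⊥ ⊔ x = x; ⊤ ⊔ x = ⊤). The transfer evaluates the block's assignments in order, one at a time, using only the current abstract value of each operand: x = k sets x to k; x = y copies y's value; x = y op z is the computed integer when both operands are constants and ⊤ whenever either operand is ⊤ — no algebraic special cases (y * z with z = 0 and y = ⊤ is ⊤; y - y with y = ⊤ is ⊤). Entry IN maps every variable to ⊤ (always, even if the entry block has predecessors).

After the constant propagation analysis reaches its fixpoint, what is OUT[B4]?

Converged values:
  B0: | IN=(all ⊤) | OUT={c:-3, d:1; rest ⊤}
  B1: | IN={c:-3, d:1; rest ⊤} | OUT={c:-3, d:-1; rest ⊤}
  B2: | IN={c:-3, d:-1; rest ⊤} | OUT={b:3, c:-3, d:-1; rest ⊤}
  B3: | IN={b:3, c:-3, d:-1; rest ⊤} | OUT={b:3, c:-1, d:-1, e:0; rest ⊤}
  B4: | IN={d:-1; rest ⊤} | OUT={a:-3, c:2, d:0; rest ⊤}
  B5: | IN={a:-3, d:0; rest ⊤} | OUT={a:-3, c:-3, d:0; rest ⊤}
  B6: | IN={a:-3, c:-3, d:0; rest ⊤} | OUT={a:-3, c:-3, d:0, f:2; rest ⊤}
  B7: | IN={a:-3, c:-3, d:0, f:2; rest ⊤} | OUT={a:-3, c:-3, d:0, f:2; rest ⊤}
  B8: | IN={a:-3, c:-3, d:0, f:2; rest ⊤} | OUT={a:-3, c:-3, d:0, e:5, f:2; rest ⊤}

Merge at B4: IN[B4] = OUT[B1] ⊔ OUT[B3] = {a: ⊤, b: ⊤, c: ⊤, d: -1, e: ⊤, f: ⊤}
Applying B4's transfer function to that IN value gives OUT[B4] (row B4 above).

Answer: {a: -3, b: ⊤, c: 2, d: 0, e: ⊤, f: ⊤}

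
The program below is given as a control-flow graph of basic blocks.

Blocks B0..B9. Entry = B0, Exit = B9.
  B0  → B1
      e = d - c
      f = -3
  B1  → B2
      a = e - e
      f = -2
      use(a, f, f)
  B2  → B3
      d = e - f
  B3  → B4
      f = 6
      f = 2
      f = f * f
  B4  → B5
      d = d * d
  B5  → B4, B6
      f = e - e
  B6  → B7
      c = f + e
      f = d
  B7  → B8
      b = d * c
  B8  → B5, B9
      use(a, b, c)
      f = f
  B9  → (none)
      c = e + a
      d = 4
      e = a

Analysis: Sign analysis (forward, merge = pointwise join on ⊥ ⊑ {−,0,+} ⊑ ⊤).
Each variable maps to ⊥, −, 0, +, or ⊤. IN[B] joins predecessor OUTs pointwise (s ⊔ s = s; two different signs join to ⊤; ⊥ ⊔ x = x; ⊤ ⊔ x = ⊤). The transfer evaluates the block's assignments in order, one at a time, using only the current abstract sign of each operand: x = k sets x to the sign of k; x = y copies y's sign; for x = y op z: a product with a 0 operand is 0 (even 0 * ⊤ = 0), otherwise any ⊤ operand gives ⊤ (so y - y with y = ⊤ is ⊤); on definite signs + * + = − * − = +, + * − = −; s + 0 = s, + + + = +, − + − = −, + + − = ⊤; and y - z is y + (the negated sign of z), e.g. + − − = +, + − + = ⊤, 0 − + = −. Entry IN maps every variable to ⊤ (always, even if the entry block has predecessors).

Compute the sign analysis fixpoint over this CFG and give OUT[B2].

Fixpoint table:
  B0: | IN=(all ⊤) | OUT={f:-; rest ⊤}
  B1: | IN={f:-; rest ⊤} | OUT={f:-; rest ⊤}
  B2: | IN={f:-; rest ⊤} | OUT={f:-; rest ⊤}
  B3: | IN={f:-; rest ⊤} | OUT={f:+; rest ⊤}
  B4: | IN=(all ⊤) | OUT=(all ⊤)
  B5: | IN=(all ⊤) | OUT=(all ⊤)
  B6: | IN=(all ⊤) | OUT=(all ⊤)
  B7: | IN=(all ⊤) | OUT=(all ⊤)
  B8: | IN=(all ⊤) | OUT=(all ⊤)
  B9: | IN=(all ⊤) | OUT={d:+; rest ⊤}

Merge at B2: IN[B2] = OUT[B1] = {a: ⊤, b: ⊤, c: ⊤, d: ⊤, e: ⊤, f: -}
Applying B2's transfer function to that IN value gives OUT[B2] (row B2 above).

Answer: {a: ⊤, b: ⊤, c: ⊤, d: ⊤, e: ⊤, f: -}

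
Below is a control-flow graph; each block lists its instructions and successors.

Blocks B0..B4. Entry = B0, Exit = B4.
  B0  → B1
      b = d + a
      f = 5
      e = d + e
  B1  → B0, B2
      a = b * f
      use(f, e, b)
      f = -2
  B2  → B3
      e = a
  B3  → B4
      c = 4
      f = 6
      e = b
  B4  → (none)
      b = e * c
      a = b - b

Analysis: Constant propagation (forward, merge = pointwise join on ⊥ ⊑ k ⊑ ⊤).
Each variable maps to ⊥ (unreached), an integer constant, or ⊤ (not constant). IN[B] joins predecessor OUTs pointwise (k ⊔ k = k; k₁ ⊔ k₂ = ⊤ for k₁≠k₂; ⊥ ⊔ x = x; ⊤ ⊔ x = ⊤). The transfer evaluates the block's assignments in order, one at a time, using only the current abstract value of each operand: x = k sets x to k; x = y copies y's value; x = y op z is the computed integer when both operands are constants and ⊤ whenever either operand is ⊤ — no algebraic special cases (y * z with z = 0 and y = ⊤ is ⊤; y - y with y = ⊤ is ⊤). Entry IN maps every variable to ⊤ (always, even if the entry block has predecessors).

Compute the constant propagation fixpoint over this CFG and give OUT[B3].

Answer: {a: ⊤, b: ⊤, c: 4, d: ⊤, e: ⊤, f: 6}

Trace:
Fixpoint table:
  B0:  IN=(all ⊤)  OUT={f:5; rest ⊤}
  B1:  IN={f:5; rest ⊤}  OUT={f:-2; rest ⊤}
  B2:  IN={f:-2; rest ⊤}  OUT={f:-2; rest ⊤}
  B3:  IN={f:-2; rest ⊤}  OUT={c:4, f:6; rest ⊤}
  B4:  IN={c:4, f:6; rest ⊤}  OUT={c:4, f:6; rest ⊤}

Merge at B3: IN[B3] = OUT[B2] = {a: ⊤, b: ⊤, c: ⊤, d: ⊤, e: ⊤, f: -2}
Applying B3's transfer function to that IN value gives OUT[B3] (row B3 above).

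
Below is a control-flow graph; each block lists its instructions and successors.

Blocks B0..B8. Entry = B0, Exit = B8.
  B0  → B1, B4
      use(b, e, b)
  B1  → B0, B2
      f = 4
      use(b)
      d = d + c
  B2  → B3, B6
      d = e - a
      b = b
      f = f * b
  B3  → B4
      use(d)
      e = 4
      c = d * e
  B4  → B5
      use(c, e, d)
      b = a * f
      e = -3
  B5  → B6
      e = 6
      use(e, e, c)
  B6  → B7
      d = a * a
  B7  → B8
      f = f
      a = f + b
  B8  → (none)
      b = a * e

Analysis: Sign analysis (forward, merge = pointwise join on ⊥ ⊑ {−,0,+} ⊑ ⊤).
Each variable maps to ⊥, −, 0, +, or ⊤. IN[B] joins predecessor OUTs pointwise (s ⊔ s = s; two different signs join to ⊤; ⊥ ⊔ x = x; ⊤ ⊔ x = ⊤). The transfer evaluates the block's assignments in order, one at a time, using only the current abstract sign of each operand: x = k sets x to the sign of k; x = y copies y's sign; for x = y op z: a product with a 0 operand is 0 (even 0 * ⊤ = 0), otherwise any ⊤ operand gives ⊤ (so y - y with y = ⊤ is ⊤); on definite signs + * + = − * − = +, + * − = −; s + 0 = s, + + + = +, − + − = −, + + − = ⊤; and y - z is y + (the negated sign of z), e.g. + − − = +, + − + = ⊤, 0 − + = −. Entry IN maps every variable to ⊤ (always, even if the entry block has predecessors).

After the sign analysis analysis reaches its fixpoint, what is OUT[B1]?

Per-block solution:
  B0:  IN=(all ⊤)  OUT=(all ⊤)
  B1:  IN=(all ⊤)  OUT={f:+; rest ⊤}
  B2:  IN={f:+; rest ⊤}  OUT=(all ⊤)
  B3:  IN=(all ⊤)  OUT={e:+; rest ⊤}
  B4:  IN=(all ⊤)  OUT={e:-; rest ⊤}
  B5:  IN={e:-; rest ⊤}  OUT={e:+; rest ⊤}
  B6:  IN=(all ⊤)  OUT=(all ⊤)
  B7:  IN=(all ⊤)  OUT=(all ⊤)
  B8:  IN=(all ⊤)  OUT=(all ⊤)

Merge at B1: IN[B1] = OUT[B0] = {a: ⊤, b: ⊤, c: ⊤, d: ⊤, e: ⊤, f: ⊤}
Applying B1's transfer function to that IN value gives OUT[B1] (row B1 above).

Answer: {a: ⊤, b: ⊤, c: ⊤, d: ⊤, e: ⊤, f: +}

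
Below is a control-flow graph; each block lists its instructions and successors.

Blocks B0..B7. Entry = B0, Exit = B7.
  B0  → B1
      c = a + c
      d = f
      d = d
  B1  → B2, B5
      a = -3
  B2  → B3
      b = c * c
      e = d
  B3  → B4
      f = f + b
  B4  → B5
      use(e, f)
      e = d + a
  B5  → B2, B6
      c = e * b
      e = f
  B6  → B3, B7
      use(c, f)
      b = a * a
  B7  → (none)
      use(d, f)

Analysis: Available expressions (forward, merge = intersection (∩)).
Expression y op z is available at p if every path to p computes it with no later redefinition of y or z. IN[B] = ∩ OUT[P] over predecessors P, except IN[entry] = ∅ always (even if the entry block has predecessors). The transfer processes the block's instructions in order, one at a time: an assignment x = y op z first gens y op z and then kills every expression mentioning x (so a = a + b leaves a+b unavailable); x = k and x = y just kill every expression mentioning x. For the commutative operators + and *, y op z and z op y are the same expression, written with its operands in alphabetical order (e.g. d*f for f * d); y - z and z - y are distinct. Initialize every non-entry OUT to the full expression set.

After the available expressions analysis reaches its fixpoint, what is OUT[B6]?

Fixpoint table:
  B0:   IN={}   OUT={}
  B1:   IN={}   OUT={}
  B2:   IN={}   OUT={c*c}
  B3:   IN={}   OUT={}
  B4:   IN={}   OUT={a+d}
  B5:   IN={}   OUT={}
  B6:   IN={}   OUT={a*a}
  B7:   IN={a*a}   OUT={a*a}

Merge at B6: IN[B6] = OUT[B5] = {}
Applying B6's transfer function to that IN value gives OUT[B6] (row B6 above).

Answer: {a*a}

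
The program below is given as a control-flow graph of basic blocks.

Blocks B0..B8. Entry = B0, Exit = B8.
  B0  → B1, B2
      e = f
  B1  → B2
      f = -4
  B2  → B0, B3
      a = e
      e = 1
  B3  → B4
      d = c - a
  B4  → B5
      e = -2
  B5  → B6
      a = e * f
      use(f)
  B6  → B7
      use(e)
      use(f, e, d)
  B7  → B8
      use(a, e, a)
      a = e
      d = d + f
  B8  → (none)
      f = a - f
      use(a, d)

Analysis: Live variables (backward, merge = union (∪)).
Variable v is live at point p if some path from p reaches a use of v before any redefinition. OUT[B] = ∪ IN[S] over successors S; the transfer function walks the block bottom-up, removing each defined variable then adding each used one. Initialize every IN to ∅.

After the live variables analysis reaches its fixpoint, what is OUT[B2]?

Answer: {a, c, f}

Trace:
Converged values:
  B0:   IN={c, f}   OUT={c, e, f}
  B1:   IN={c, e}   OUT={c, e, f}
  B2:   IN={c, e, f}   OUT={a, c, f}
  B3:   IN={a, c, f}   OUT={d, f}
  B4:   IN={d, f}   OUT={d, e, f}
  B5:   IN={d, e, f}   OUT={a, d, e, f}
  B6:   IN={a, d, e, f}   OUT={a, d, e, f}
  B7:   IN={a, d, e, f}   OUT={a, d, f}
  B8:   IN={a, d, f}   OUT={}

Merge at B2: OUT[B2] = IN[B0] ⊔ IN[B3] = {a, c, f}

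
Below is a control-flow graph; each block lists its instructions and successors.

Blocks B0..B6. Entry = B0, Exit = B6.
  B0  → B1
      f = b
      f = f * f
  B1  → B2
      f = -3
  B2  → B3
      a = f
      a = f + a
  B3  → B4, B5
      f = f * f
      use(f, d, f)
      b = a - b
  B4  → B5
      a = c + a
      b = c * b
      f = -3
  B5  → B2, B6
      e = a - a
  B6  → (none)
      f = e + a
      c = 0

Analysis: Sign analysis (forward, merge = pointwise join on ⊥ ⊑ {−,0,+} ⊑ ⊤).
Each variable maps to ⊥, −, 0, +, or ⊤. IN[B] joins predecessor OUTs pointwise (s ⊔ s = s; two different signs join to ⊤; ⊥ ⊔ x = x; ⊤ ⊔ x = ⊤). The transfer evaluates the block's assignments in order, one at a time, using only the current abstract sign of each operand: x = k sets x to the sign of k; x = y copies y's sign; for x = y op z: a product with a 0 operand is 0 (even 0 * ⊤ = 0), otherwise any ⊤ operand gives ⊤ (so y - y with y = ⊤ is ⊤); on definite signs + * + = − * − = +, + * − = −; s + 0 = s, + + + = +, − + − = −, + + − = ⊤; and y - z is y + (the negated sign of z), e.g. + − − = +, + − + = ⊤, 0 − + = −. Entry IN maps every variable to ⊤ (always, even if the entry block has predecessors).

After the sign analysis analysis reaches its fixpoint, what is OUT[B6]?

Per-block solution:
  B0:  IN=(all ⊤)  OUT=(all ⊤)
  B1:  IN=(all ⊤)  OUT={f:-; rest ⊤}
  B2:  IN=(all ⊤)  OUT=(all ⊤)
  B3:  IN=(all ⊤)  OUT=(all ⊤)
  B4:  IN=(all ⊤)  OUT={f:-; rest ⊤}
  B5:  IN=(all ⊤)  OUT=(all ⊤)
  B6:  IN=(all ⊤)  OUT={c:0; rest ⊤}

Merge at B6: IN[B6] = OUT[B5] = {a: ⊤, b: ⊤, c: ⊤, d: ⊤, e: ⊤, f: ⊤}
Applying B6's transfer function to that IN value gives OUT[B6] (row B6 above).

Answer: {a: ⊤, b: ⊤, c: 0, d: ⊤, e: ⊤, f: ⊤}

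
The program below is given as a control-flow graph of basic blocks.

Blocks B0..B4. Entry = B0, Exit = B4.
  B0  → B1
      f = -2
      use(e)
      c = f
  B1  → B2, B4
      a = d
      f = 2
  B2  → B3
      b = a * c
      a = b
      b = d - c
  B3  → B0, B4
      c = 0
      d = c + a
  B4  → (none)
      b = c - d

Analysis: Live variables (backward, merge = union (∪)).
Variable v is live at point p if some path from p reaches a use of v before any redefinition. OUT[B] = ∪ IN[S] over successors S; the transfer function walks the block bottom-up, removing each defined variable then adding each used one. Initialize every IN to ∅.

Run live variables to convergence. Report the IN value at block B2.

Answer: {a, c, d, e}

Trace:
Fixpoint table:
  B0: | IN={d, e} | OUT={c, d, e}
  B1: | IN={c, d, e} | OUT={a, c, d, e}
  B2: | IN={a, c, d, e} | OUT={a, e}
  B3: | IN={a, e} | OUT={c, d, e}
  B4: | IN={c, d} | OUT={}

Merge at B2: OUT[B2] = IN[B3] = {a, e}
Applying B2's transfer function to that OUT value gives IN[B2] (row B2 above).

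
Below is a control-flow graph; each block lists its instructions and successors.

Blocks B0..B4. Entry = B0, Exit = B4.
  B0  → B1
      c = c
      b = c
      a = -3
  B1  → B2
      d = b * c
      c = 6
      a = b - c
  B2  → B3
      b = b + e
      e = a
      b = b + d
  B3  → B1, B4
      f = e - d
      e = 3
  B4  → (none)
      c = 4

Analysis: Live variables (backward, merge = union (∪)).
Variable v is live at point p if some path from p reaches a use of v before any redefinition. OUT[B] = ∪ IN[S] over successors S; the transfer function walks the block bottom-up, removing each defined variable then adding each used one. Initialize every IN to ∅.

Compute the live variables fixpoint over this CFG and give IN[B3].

Answer: {b, c, d, e}

Trace:
Converged values:
  B0:  IN={c, e}  OUT={b, c, e}
  B1:  IN={b, c, e}  OUT={a, b, c, d, e}
  B2:  IN={a, b, c, d, e}  OUT={b, c, d, e}
  B3:  IN={b, c, d, e}  OUT={b, c, e}
  B4:  IN={}  OUT={}

Merge at B3: OUT[B3] = IN[B1] ⊔ IN[B4] = {b, c, e}
Applying B3's transfer function to that OUT value gives IN[B3] (row B3 above).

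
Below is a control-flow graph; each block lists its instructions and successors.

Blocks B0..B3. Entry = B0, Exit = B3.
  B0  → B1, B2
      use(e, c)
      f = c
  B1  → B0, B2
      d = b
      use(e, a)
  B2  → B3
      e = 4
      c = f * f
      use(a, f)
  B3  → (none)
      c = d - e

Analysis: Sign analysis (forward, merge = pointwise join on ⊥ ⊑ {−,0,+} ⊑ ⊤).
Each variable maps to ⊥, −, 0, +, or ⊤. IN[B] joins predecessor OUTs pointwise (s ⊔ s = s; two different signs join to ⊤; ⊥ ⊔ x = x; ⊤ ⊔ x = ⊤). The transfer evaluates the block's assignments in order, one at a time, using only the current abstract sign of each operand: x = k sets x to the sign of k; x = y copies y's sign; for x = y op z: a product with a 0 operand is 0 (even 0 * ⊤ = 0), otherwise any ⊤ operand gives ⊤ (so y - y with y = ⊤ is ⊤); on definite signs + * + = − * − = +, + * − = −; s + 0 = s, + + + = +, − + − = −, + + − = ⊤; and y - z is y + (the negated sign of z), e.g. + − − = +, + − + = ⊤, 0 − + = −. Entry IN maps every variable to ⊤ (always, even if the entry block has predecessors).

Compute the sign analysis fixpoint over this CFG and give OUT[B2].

Per-block solution:
  B0: | IN=(all ⊤) | OUT=(all ⊤)
  B1: | IN=(all ⊤) | OUT=(all ⊤)
  B2: | IN=(all ⊤) | OUT={e:+; rest ⊤}
  B3: | IN={e:+; rest ⊤} | OUT={e:+; rest ⊤}

Merge at B2: IN[B2] = OUT[B0] ⊔ OUT[B1] = {a: ⊤, b: ⊤, c: ⊤, d: ⊤, e: ⊤, f: ⊤}
Applying B2's transfer function to that IN value gives OUT[B2] (row B2 above).

Answer: {a: ⊤, b: ⊤, c: ⊤, d: ⊤, e: +, f: ⊤}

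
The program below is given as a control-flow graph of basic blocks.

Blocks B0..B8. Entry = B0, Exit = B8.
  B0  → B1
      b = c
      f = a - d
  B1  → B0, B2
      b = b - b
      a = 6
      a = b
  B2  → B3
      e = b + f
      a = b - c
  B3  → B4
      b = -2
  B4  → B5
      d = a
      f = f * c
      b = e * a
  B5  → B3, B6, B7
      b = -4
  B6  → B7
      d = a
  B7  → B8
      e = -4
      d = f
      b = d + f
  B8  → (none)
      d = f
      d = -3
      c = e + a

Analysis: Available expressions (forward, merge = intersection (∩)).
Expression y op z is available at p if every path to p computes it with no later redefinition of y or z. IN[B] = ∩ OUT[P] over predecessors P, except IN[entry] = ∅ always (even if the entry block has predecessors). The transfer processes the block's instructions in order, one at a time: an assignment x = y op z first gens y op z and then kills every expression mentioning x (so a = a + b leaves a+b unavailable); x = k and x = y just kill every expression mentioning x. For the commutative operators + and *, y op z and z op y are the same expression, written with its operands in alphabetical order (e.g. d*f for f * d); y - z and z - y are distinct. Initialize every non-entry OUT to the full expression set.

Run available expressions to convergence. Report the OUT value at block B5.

Answer: {a*e}

Trace:
Fixpoint table:
  B0:   IN={}   OUT={a-d}
  B1:   IN={a-d}   OUT={}
  B2:   IN={}   OUT={b+f, b-c}
  B3:   IN={}   OUT={}
  B4:   IN={}   OUT={a*e}
  B5:   IN={a*e}   OUT={a*e}
  B6:   IN={a*e}   OUT={a*e}
  B7:   IN={a*e}   OUT={d+f}
  B8:   IN={d+f}   OUT={a+e}

Merge at B5: IN[B5] = OUT[B4] = {a*e}
Applying B5's transfer function to that IN value gives OUT[B5] (row B5 above).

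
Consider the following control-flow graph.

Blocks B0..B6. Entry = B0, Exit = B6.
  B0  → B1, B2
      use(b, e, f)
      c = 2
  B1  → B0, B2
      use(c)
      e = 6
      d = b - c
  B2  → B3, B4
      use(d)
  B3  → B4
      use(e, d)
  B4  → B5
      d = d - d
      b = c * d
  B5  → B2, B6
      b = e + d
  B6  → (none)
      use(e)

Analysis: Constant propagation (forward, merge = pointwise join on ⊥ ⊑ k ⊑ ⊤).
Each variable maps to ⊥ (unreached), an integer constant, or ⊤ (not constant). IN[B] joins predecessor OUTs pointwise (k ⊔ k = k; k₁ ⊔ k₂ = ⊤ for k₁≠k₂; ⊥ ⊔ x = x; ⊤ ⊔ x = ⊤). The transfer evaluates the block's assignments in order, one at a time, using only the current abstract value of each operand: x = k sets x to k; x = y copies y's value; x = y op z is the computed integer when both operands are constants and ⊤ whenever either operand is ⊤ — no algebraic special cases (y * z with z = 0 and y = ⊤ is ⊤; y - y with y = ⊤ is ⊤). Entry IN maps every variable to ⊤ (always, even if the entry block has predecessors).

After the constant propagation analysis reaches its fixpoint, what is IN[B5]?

Per-block solution:
  B0: | IN=(all ⊤) | OUT={c:2; rest ⊤}
  B1: | IN={c:2; rest ⊤} | OUT={c:2, e:6; rest ⊤}
  B2: | IN={c:2; rest ⊤} | OUT={c:2; rest ⊤}
  B3: | IN={c:2; rest ⊤} | OUT={c:2; rest ⊤}
  B4: | IN={c:2; rest ⊤} | OUT={c:2; rest ⊤}
  B5: | IN={c:2; rest ⊤} | OUT={c:2; rest ⊤}
  B6: | IN={c:2; rest ⊤} | OUT={c:2; rest ⊤}

Merge at B5: IN[B5] = OUT[B4] = {a: ⊤, b: ⊤, c: 2, d: ⊤, e: ⊤, f: ⊤}

Answer: {a: ⊤, b: ⊤, c: 2, d: ⊤, e: ⊤, f: ⊤}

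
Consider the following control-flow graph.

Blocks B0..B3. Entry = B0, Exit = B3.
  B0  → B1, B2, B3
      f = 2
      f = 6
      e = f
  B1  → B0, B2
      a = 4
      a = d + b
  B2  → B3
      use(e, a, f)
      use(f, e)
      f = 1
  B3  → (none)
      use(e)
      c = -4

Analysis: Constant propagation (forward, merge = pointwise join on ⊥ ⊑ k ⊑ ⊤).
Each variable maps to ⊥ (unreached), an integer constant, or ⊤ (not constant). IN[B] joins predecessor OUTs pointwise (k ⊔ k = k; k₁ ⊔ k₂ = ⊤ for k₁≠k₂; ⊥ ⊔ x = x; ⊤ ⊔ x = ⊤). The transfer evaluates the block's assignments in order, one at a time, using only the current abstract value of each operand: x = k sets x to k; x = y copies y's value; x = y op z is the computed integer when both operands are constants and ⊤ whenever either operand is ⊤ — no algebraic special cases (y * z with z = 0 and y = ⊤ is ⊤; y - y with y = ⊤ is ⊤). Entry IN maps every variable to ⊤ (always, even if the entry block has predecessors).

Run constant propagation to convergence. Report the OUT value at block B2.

Answer: {a: ⊤, b: ⊤, c: ⊤, d: ⊤, e: 6, f: 1}

Working:
Per-block solution:
  B0:   IN=(all ⊤)   OUT={e:6, f:6; rest ⊤}
  B1:   IN={e:6, f:6; rest ⊤}   OUT={e:6, f:6; rest ⊤}
  B2:   IN={e:6, f:6; rest ⊤}   OUT={e:6, f:1; rest ⊤}
  B3:   IN={e:6; rest ⊤}   OUT={c:-4, e:6; rest ⊤}

Merge at B2: IN[B2] = OUT[B0] ⊔ OUT[B1] = {a: ⊤, b: ⊤, c: ⊤, d: ⊤, e: 6, f: 6}
Applying B2's transfer function to that IN value gives OUT[B2] (row B2 above).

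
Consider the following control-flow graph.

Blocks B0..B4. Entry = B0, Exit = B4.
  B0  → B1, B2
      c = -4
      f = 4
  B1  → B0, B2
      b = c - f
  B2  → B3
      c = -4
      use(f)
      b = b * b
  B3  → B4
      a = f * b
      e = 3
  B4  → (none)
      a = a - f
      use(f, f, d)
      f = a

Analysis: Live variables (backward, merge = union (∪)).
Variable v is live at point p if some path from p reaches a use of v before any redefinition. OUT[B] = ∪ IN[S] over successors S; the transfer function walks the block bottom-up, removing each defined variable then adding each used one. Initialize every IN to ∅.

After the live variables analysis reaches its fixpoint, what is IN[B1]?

Fixpoint table:
  B0:  IN={b, d}  OUT={b, c, d, f}
  B1:  IN={c, d, f}  OUT={b, d, f}
  B2:  IN={b, d, f}  OUT={b, d, f}
  B3:  IN={b, d, f}  OUT={a, d, f}
  B4:  IN={a, d, f}  OUT={}

Merge at B1: OUT[B1] = IN[B0] ⊔ IN[B2] = {b, d, f}
Applying B1's transfer function to that OUT value gives IN[B1] (row B1 above).

Answer: {c, d, f}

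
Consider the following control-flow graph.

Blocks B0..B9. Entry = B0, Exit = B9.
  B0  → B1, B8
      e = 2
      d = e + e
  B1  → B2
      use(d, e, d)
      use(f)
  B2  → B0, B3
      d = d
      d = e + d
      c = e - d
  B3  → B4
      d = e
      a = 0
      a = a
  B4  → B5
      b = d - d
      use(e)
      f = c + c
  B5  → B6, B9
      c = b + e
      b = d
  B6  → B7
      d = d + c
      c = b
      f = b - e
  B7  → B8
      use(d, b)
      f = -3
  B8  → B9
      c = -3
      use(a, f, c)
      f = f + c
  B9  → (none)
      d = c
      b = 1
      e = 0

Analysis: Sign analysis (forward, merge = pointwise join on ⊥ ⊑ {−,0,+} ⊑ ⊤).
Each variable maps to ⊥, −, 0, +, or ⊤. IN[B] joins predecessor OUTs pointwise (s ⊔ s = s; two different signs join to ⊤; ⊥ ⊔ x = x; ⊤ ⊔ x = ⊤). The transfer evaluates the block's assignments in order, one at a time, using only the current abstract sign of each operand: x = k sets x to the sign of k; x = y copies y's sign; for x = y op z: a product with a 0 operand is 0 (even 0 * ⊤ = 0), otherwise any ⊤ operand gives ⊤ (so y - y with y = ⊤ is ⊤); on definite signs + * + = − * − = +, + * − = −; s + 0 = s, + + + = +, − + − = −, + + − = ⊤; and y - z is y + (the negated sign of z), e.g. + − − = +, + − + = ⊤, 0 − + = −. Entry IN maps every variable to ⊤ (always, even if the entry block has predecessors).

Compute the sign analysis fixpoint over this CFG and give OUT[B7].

Answer: {a: 0, b: +, c: +, d: ⊤, e: +, f: -}

Working:
Converged values:
  B0:  IN=(all ⊤)  OUT={d:+, e:+; rest ⊤}
  B1:  IN={d:+, e:+; rest ⊤}  OUT={d:+, e:+; rest ⊤}
  B2:  IN={d:+, e:+; rest ⊤}  OUT={d:+, e:+; rest ⊤}
  B3:  IN={d:+, e:+; rest ⊤}  OUT={a:0, d:+, e:+; rest ⊤}
  B4:  IN={a:0, d:+, e:+; rest ⊤}  OUT={a:0, d:+, e:+; rest ⊤}
  B5:  IN={a:0, d:+, e:+; rest ⊤}  OUT={a:0, b:+, d:+, e:+; rest ⊤}
  B6:  IN={a:0, b:+, d:+, e:+; rest ⊤}  OUT={a:0, b:+, c:+, e:+; rest ⊤}
  B7:  IN={a:0, b:+, c:+, e:+; rest ⊤}  OUT={a:0, b:+, c:+, e:+, f:-; rest ⊤}
  B8:  IN={e:+; rest ⊤}  OUT={c:-, e:+; rest ⊤}
  B9:  IN={e:+; rest ⊤}  OUT={b:+, e:0; rest ⊤}

Merge at B7: IN[B7] = OUT[B6] = {a: 0, b: +, c: +, d: ⊤, e: +, f: ⊤}
Applying B7's transfer function to that IN value gives OUT[B7] (row B7 above).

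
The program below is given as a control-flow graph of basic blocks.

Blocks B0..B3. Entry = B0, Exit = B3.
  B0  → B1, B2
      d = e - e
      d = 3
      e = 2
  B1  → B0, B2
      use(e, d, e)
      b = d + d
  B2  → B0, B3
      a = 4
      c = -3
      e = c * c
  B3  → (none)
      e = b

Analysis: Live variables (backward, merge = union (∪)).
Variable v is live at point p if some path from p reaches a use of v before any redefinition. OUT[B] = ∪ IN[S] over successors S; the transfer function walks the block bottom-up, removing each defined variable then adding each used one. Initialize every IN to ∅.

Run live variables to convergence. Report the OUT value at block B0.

Converged values:
  B0:  IN={b, e}  OUT={b, d, e}
  B1:  IN={d, e}  OUT={b, e}
  B2:  IN={b}  OUT={b, e}
  B3:  IN={b}  OUT={}

Merge at B0: OUT[B0] = IN[B1] ⊔ IN[B2] = {b, d, e}

Answer: {b, d, e}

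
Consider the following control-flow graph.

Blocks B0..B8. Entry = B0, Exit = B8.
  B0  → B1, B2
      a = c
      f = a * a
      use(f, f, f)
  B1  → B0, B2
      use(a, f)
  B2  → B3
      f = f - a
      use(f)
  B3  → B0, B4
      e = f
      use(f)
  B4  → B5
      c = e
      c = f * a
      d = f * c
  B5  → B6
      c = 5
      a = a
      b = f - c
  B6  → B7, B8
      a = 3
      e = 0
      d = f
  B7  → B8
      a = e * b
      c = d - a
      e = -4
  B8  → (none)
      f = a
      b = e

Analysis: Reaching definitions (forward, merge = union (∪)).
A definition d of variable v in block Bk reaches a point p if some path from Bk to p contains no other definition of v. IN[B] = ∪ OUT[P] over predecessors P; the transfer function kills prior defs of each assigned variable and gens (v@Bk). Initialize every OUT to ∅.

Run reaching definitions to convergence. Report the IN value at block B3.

Converged values:
  B0: | IN={a@B0, e@B3, f@B0, f@B2} | OUT={a@B0, e@B3, f@B0}
  B1: | IN={a@B0, e@B3, f@B0} | OUT={a@B0, e@B3, f@B0}
  B2: | IN={a@B0, e@B3, f@B0} | OUT={a@B0, e@B3, f@B2}
  B3: | IN={a@B0, e@B3, f@B2} | OUT={a@B0, e@B3, f@B2}
  B4: | IN={a@B0, e@B3, f@B2} | OUT={a@B0, c@B4, d@B4, e@B3, f@B2}
  B5: | IN={a@B0, c@B4, d@B4, e@B3, f@B2} | OUT={a@B5, b@B5, c@B5, d@B4, e@B3, f@B2}
  B6: | IN={a@B5, b@B5, c@B5, d@B4, e@B3, f@B2} | OUT={a@B6, b@B5, c@B5, d@B6, e@B6, f@B2}
  B7: | IN={a@B6, b@B5, c@B5, d@B6, e@B6, f@B2} | OUT={a@B7, b@B5, c@B7, d@B6, e@B7, f@B2}
  B8: | IN={a@B6, a@B7, b@B5, c@B5, c@B7, d@B6, e@B6, e@B7, f@B2} | OUT={a@B6, a@B7, b@B8, c@B5, c@B7, d@B6, e@B6, e@B7, f@B8}

Merge at B3: IN[B3] = OUT[B2] = {a@B0, e@B3, f@B2}

Answer: {a@B0, e@B3, f@B2}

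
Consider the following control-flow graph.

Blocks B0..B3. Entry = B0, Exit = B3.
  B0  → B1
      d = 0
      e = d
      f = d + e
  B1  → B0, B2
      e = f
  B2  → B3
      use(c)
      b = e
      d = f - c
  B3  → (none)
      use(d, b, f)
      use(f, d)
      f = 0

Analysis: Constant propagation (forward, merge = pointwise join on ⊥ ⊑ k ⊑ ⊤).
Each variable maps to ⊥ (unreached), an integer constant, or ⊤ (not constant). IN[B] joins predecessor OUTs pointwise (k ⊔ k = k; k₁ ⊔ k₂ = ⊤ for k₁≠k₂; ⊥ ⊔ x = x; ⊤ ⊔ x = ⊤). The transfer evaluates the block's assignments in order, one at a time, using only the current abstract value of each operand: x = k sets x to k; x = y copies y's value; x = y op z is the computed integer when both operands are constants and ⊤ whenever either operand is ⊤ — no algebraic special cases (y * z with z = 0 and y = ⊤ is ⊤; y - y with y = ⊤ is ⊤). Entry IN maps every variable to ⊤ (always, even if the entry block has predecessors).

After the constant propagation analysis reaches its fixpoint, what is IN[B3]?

Answer: {a: ⊤, b: 0, c: ⊤, d: ⊤, e: 0, f: 0}

Derivation:
Per-block solution:
  B0:   IN=(all ⊤)   OUT={d:0, e:0, f:0; rest ⊤}
  B1:   IN={d:0, e:0, f:0; rest ⊤}   OUT={d:0, e:0, f:0; rest ⊤}
  B2:   IN={d:0, e:0, f:0; rest ⊤}   OUT={b:0, e:0, f:0; rest ⊤}
  B3:   IN={b:0, e:0, f:0; rest ⊤}   OUT={b:0, e:0, f:0; rest ⊤}

Merge at B3: IN[B3] = OUT[B2] = {a: ⊤, b: 0, c: ⊤, d: ⊤, e: 0, f: 0}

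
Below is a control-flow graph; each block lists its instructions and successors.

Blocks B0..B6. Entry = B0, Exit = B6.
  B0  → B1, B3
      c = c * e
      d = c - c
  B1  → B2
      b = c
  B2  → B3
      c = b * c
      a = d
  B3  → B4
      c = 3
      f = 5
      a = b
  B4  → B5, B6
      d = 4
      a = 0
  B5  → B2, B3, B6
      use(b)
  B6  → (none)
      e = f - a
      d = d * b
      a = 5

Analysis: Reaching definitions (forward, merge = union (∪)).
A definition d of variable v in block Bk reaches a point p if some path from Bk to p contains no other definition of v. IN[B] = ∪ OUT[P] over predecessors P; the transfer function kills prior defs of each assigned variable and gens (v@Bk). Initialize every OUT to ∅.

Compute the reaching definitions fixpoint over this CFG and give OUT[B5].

Answer: {a@B4, b@B1, c@B3, d@B4, f@B3}

Derivation:
Fixpoint table:
  B0:   IN={}   OUT={c@B0, d@B0}
  B1:   IN={c@B0, d@B0}   OUT={b@B1, c@B0, d@B0}
  B2:   IN={a@B4, b@B1, c@B0, c@B3, d@B0, d@B4, f@B3}   OUT={a@B2, b@B1, c@B2, d@B0, d@B4, f@B3}
  B3:   IN={a@B2, a@B4, b@B1, c@B0, c@B2, c@B3, d@B0, d@B4, f@B3}   OUT={a@B3, b@B1, c@B3, d@B0, d@B4, f@B3}
  B4:   IN={a@B3, b@B1, c@B3, d@B0, d@B4, f@B3}   OUT={a@B4, b@B1, c@B3, d@B4, f@B3}
  B5:   IN={a@B4, b@B1, c@B3, d@B4, f@B3}   OUT={a@B4, b@B1, c@B3, d@B4, f@B3}
  B6:   IN={a@B4, b@B1, c@B3, d@B4, f@B3}   OUT={a@B6, b@B1, c@B3, d@B6, e@B6, f@B3}

Merge at B5: IN[B5] = OUT[B4] = {a@B4, b@B1, c@B3, d@B4, f@B3}
Applying B5's transfer function to that IN value gives OUT[B5] (row B5 above).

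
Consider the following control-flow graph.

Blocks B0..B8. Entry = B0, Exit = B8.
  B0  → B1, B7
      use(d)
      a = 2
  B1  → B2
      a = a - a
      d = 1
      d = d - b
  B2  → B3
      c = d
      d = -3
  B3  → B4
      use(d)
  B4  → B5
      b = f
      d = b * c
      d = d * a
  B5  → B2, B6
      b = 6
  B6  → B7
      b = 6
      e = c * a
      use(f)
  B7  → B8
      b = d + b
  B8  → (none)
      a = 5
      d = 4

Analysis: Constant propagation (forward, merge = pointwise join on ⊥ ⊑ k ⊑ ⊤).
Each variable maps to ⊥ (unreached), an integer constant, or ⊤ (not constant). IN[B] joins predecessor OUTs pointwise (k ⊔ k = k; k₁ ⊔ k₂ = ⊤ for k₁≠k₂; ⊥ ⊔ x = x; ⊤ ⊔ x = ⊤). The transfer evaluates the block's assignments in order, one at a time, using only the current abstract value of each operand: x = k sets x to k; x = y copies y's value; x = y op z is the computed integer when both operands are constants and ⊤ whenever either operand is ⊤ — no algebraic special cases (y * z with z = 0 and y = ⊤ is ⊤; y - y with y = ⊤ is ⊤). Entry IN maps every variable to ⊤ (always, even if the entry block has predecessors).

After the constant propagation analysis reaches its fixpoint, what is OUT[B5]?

Answer: {a: 0, b: 6, c: ⊤, d: ⊤, e: ⊤, f: ⊤}

Derivation:
Per-block solution:
  B0: | IN=(all ⊤) | OUT={a:2; rest ⊤}
  B1: | IN={a:2; rest ⊤} | OUT={a:0; rest ⊤}
  B2: | IN={a:0; rest ⊤} | OUT={a:0, d:-3; rest ⊤}
  B3: | IN={a:0, d:-3; rest ⊤} | OUT={a:0, d:-3; rest ⊤}
  B4: | IN={a:0, d:-3; rest ⊤} | OUT={a:0; rest ⊤}
  B5: | IN={a:0; rest ⊤} | OUT={a:0, b:6; rest ⊤}
  B6: | IN={a:0, b:6; rest ⊤} | OUT={a:0, b:6; rest ⊤}
  B7: | IN=(all ⊤) | OUT=(all ⊤)
  B8: | IN=(all ⊤) | OUT={a:5, d:4; rest ⊤}

Merge at B5: IN[B5] = OUT[B4] = {a: 0, b: ⊤, c: ⊤, d: ⊤, e: ⊤, f: ⊤}
Applying B5's transfer function to that IN value gives OUT[B5] (row B5 above).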